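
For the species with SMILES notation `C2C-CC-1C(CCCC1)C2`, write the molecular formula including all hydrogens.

Heavy atoms from the SMILES: 10 C.
Implicit hydrogens by atom environment:
  8 × C: 2 H each → 16
  2 × C: 1 H each → 2
  Total hydrogens = 18.
Molecular formula: C10H18

C10H18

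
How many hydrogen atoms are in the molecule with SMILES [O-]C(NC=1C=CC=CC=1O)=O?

Hydrogens are implicit in SMILES; fill each atom to its normal valence:
  4 × C (aromatic): 1 H each → 4
  2 × C (aromatic): no H
  1 × C: no H
  1 × N: 1 H
  1 × O: 1 H
  1 × O: no H
  1 × O (charge -1): no H
  Total hydrogens = 6.

6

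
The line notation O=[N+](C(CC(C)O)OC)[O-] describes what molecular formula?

Heavy atoms from the SMILES: 5 C, 1 N, 4 O.
Implicit hydrogens by atom environment:
  2 × C: 3 H each → 6
  2 × C: 1 H each → 2
  2 × O: no H
  1 × C: 2 H
  1 × N (charge +1): no H
  1 × O: 1 H
  1 × O (charge -1): no H
  Total hydrogens = 11.
Molecular formula: C5H11NO4

C5H11NO4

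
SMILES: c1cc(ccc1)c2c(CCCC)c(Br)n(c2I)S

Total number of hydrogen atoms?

Hydrogens are implicit in SMILES; fill each atom to its normal valence:
  5 × C (aromatic): 1 H each → 5
  5 × C (aromatic): no H
  3 × C: 2 H each → 6
  1 × Br: no H
  1 × C: 3 H
  1 × I: no H
  1 × N (aromatic): no H
  1 × S: 1 H
  Total hydrogens = 15.

15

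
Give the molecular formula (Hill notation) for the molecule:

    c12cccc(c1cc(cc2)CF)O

Heavy atoms from the SMILES: 11 C, 1 F, 1 O.
Implicit hydrogens by atom environment:
  6 × C (aromatic): 1 H each → 6
  4 × C (aromatic): no H
  1 × C: 2 H
  1 × F: no H
  1 × O: 1 H
  Total hydrogens = 9.
Molecular formula: C11H9FO

C11H9FO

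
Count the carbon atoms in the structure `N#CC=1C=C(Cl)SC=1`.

The symbol for carbon appears 5 times in the SMILES. (Cl is a single chlorine, not C + l.)

5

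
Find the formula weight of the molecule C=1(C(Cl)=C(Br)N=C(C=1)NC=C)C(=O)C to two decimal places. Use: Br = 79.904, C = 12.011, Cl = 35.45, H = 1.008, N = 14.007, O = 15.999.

275.53

Molecular formula: C9H8BrClN2O.
M = 1×79.904 + 9×12.011 + 1×35.45 + 8×1.008 + 2×14.007 + 1×15.999 = 275.53 g/mol.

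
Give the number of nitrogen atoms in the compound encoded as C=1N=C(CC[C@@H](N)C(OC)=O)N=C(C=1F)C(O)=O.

The symbol for nitrogen appears 3 times in the SMILES.

3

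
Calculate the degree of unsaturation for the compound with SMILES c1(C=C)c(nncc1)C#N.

Molecular formula from the SMILES: C7H5N3.
DoU = (2C + 2 + N − H − X)/2 = (2·7 + 2 + 3 − 5 − 0)/2 = 14/2 = 7.
(Structurally: 1 ring(s) + 6 π bond(s) = 7.)

7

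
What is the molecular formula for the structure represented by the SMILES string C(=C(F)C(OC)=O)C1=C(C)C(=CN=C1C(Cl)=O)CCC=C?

Heavy atoms from the SMILES: 15 C, 1 Cl, 1 F, 1 N, 3 O.
Implicit hydrogens by atom environment:
  4 × C (aromatic): no H
  3 × C: 2 H each → 6
  3 × C: no H
  3 × O: no H
  2 × C: 3 H each → 6
  2 × C: 1 H each → 2
  1 × C (aromatic): 1 H
  1 × Cl: no H
  1 × F: no H
  1 × N (aromatic): no H
  Total hydrogens = 15.
Molecular formula: C15H15ClFNO3

C15H15ClFNO3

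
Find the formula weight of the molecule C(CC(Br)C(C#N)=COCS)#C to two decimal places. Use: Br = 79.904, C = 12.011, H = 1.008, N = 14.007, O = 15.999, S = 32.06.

Molecular formula: C8H8BrNOS.
M = 1×79.904 + 8×12.011 + 8×1.008 + 1×14.007 + 1×15.999 + 1×32.06 = 246.12 g/mol.

246.12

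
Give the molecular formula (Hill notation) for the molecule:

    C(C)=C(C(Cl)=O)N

Heavy atoms from the SMILES: 4 C, 1 Cl, 1 N, 1 O.
Implicit hydrogens by atom environment:
  2 × C: no H
  1 × C: 3 H
  1 × C: 1 H
  1 × Cl: no H
  1 × N: 2 H
  1 × O: no H
  Total hydrogens = 6.
Molecular formula: C4H6ClNO

C4H6ClNO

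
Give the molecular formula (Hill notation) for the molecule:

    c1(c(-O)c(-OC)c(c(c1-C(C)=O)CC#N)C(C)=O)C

Heavy atoms from the SMILES: 14 C, 1 N, 4 O.
Implicit hydrogens by atom environment:
  6 × C (aromatic): no H
  4 × C: 3 H each → 12
  3 × C: no H
  3 × O: no H
  1 × C: 2 H
  1 × N: no H
  1 × O: 1 H
  Total hydrogens = 15.
Molecular formula: C14H15NO4

C14H15NO4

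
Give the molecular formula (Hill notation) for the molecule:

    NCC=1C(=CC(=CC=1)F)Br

Heavy atoms from the SMILES: 1 Br, 7 C, 1 F, 1 N.
Implicit hydrogens by atom environment:
  3 × C (aromatic): 1 H each → 3
  3 × C (aromatic): no H
  1 × Br: no H
  1 × C: 2 H
  1 × F: no H
  1 × N: 2 H
  Total hydrogens = 7.
Molecular formula: C7H7BrFN

C7H7BrFN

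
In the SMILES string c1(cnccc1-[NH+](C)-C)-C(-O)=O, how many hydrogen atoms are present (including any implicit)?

11

Hydrogens are implicit in SMILES; fill each atom to its normal valence:
  3 × C (aromatic): 1 H each → 3
  2 × C: 3 H each → 6
  2 × C (aromatic): no H
  1 × C: no H
  1 × N (charge +1): 1 H
  1 × N (aromatic): no H
  1 × O: 1 H
  1 × O: no H
  Total hydrogens = 11.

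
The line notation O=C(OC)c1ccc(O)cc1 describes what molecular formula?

C8H8O3

Heavy atoms from the SMILES: 8 C, 3 O.
Implicit hydrogens by atom environment:
  4 × C (aromatic): 1 H each → 4
  2 × C (aromatic): no H
  2 × O: no H
  1 × C: 3 H
  1 × C: no H
  1 × O: 1 H
  Total hydrogens = 8.
Molecular formula: C8H8O3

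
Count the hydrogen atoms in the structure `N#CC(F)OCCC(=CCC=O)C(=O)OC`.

12

Hydrogens are implicit in SMILES; fill each atom to its normal valence:
  4 × O: no H
  3 × C: 2 H each → 6
  3 × C: 1 H each → 3
  3 × C: no H
  1 × C: 3 H
  1 × F: no H
  1 × N: no H
  Total hydrogens = 12.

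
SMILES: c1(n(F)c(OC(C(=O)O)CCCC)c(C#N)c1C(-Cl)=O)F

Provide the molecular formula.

Heavy atoms from the SMILES: 12 C, 1 Cl, 2 F, 2 N, 4 O.
Implicit hydrogens by atom environment:
  4 × C (aromatic): no H
  3 × C: 2 H each → 6
  3 × C: no H
  3 × O: no H
  2 × F: no H
  1 × C: 3 H
  1 × C: 1 H
  1 × Cl: no H
  1 × N (aromatic): no H
  1 × N: no H
  1 × O: 1 H
  Total hydrogens = 11.
Molecular formula: C12H11ClF2N2O4

C12H11ClF2N2O4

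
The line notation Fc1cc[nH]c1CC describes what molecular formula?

Heavy atoms from the SMILES: 6 C, 1 F, 1 N.
Implicit hydrogens by atom environment:
  2 × C (aromatic): 1 H each → 2
  2 × C (aromatic): no H
  1 × C: 3 H
  1 × C: 2 H
  1 × F: no H
  1 × N (aromatic): 1 H
  Total hydrogens = 8.
Molecular formula: C6H8FN

C6H8FN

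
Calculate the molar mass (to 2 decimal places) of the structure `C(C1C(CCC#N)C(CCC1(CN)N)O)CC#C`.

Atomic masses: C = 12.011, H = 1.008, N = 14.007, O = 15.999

Molecular formula: C14H23N3O.
M = 14×12.011 + 23×1.008 + 3×14.007 + 1×15.999 = 249.36 g/mol.

249.36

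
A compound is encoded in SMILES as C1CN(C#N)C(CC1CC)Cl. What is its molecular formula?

C8H13ClN2

Heavy atoms from the SMILES: 8 C, 1 Cl, 2 N.
Implicit hydrogens by atom environment:
  4 × C: 2 H each → 8
  2 × C: 1 H each → 2
  2 × N: no H
  1 × C: 3 H
  1 × C: no H
  1 × Cl: no H
  Total hydrogens = 13.
Molecular formula: C8H13ClN2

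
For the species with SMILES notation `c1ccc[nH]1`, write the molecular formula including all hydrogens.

Heavy atoms from the SMILES: 4 C, 1 N.
Implicit hydrogens by atom environment:
  4 × C (aromatic): 1 H each → 4
  1 × N (aromatic): 1 H
  Total hydrogens = 5.
Molecular formula: C4H5N

C4H5N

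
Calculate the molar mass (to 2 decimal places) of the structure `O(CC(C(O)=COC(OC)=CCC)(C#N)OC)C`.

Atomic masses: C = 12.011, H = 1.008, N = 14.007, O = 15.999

257.29

Molecular formula: C12H19NO5.
M = 12×12.011 + 19×1.008 + 1×14.007 + 5×15.999 = 257.29 g/mol.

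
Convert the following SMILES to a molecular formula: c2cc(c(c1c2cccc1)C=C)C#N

Heavy atoms from the SMILES: 13 C, 1 N.
Implicit hydrogens by atom environment:
  6 × C (aromatic): 1 H each → 6
  4 × C (aromatic): no H
  1 × C: 2 H
  1 × C: 1 H
  1 × C: no H
  1 × N: no H
  Total hydrogens = 9.
Molecular formula: C13H9N

C13H9N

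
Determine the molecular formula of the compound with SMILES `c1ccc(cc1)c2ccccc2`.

Heavy atoms from the SMILES: 12 C.
Implicit hydrogens by atom environment:
  10 × C (aromatic): 1 H each → 10
  2 × C (aromatic): no H
  Total hydrogens = 10.
Molecular formula: C12H10

C12H10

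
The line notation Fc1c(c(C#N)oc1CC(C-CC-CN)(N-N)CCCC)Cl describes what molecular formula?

C15H24ClFN4O

Heavy atoms from the SMILES: 15 C, 1 Cl, 1 F, 4 N, 1 O.
Implicit hydrogens by atom environment:
  8 × C: 2 H each → 16
  4 × C (aromatic): no H
  2 × C: no H
  2 × N: 2 H each → 4
  1 × C: 3 H
  1 × Cl: no H
  1 × F: no H
  1 × N: 1 H
  1 × N: no H
  1 × O (aromatic): no H
  Total hydrogens = 24.
Molecular formula: C15H24ClFN4O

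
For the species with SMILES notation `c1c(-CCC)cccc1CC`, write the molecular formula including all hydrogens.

Heavy atoms from the SMILES: 11 C.
Implicit hydrogens by atom environment:
  4 × C (aromatic): 1 H each → 4
  3 × C: 2 H each → 6
  2 × C: 3 H each → 6
  2 × C (aromatic): no H
  Total hydrogens = 16.
Molecular formula: C11H16

C11H16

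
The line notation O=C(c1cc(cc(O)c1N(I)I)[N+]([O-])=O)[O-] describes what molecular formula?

Heavy atoms from the SMILES: 7 C, 2 I, 2 N, 5 O.
Implicit hydrogens by atom environment:
  4 × C (aromatic): no H
  2 × C (aromatic): 1 H each → 2
  2 × I: no H
  2 × O: no H
  2 × O (charge -1): no H
  1 × C: no H
  1 × N (charge +1): no H
  1 × N: no H
  1 × O: 1 H
  Total hydrogens = 3.
Net charge -1.
Molecular formula: C7H3I2N2O5-

C7H3I2N2O5-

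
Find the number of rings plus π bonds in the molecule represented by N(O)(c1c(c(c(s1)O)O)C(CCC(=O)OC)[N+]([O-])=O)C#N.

Molecular formula from the SMILES: C10H11N3O7S.
DoU = (2C + 2 + N − H − X)/2 = (2·10 + 2 + 3 − 11 − 0)/2 = 14/2 = 7.
(Structurally: 1 ring(s) + 6 π bond(s) = 7.)

7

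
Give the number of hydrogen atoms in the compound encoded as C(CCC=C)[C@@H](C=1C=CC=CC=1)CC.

20

Hydrogens are implicit in SMILES; fill each atom to its normal valence:
  5 × C: 2 H each → 10
  5 × C (aromatic): 1 H each → 5
  2 × C: 1 H each → 2
  1 × C: 3 H
  1 × C (aromatic): no H
  Total hydrogens = 20.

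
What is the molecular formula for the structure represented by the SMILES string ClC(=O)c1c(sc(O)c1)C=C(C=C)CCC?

Heavy atoms from the SMILES: 12 C, 1 Cl, 2 O, 1 S.
Implicit hydrogens by atom environment:
  3 × C: 2 H each → 6
  3 × C (aromatic): no H
  2 × C: 1 H each → 2
  2 × C: no H
  1 × C: 3 H
  1 × C (aromatic): 1 H
  1 × Cl: no H
  1 × O: 1 H
  1 × O: no H
  1 × S (aromatic): no H
  Total hydrogens = 13.
Molecular formula: C12H13ClO2S

C12H13ClO2S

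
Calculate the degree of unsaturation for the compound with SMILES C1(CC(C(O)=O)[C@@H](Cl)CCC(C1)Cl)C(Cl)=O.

3

Molecular formula from the SMILES: C10H13Cl3O3.
DoU = (2C + 2 + N − H − X)/2 = (2·10 + 2 + 0 − 13 − 3)/2 = 6/2 = 3.
(Structurally: 1 ring(s) + 2 π bond(s) = 3.)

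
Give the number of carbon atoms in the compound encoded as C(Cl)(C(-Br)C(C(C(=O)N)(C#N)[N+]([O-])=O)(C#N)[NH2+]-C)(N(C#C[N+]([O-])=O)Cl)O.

The symbol for carbon appears 10 times in the SMILES. (Cl is a single chlorine, not C + l.)

10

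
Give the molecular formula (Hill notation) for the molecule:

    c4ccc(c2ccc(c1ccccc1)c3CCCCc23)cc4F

C22H19F

Heavy atoms from the SMILES: 22 C, 1 F.
Implicit hydrogens by atom environment:
  11 × C (aromatic): 1 H each → 11
  7 × C (aromatic): no H
  4 × C: 2 H each → 8
  1 × F: no H
  Total hydrogens = 19.
Molecular formula: C22H19F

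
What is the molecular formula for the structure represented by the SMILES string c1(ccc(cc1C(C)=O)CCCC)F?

C12H15FO

Heavy atoms from the SMILES: 12 C, 1 F, 1 O.
Implicit hydrogens by atom environment:
  3 × C: 2 H each → 6
  3 × C (aromatic): 1 H each → 3
  3 × C (aromatic): no H
  2 × C: 3 H each → 6
  1 × C: no H
  1 × F: no H
  1 × O: no H
  Total hydrogens = 15.
Molecular formula: C12H15FO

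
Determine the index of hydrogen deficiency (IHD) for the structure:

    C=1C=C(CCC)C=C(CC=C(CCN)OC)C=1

Molecular formula from the SMILES: C15H23NO.
DoU = (2C + 2 + N − H − X)/2 = (2·15 + 2 + 1 − 23 − 0)/2 = 10/2 = 5.
(Structurally: 1 ring(s) + 4 π bond(s) = 5.)

5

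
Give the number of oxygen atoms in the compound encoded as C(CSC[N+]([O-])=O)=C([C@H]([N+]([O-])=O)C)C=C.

The symbol for oxygen appears 4 times in the SMILES.

4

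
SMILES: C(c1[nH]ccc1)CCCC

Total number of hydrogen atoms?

Hydrogens are implicit in SMILES; fill each atom to its normal valence:
  4 × C: 2 H each → 8
  3 × C (aromatic): 1 H each → 3
  1 × C: 3 H
  1 × C (aromatic): no H
  1 × N (aromatic): 1 H
  Total hydrogens = 15.

15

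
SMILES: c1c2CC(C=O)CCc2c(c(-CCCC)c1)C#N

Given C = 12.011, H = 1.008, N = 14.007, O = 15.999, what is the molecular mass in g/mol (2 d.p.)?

Molecular formula: C16H19NO.
M = 16×12.011 + 19×1.008 + 1×14.007 + 1×15.999 = 241.33 g/mol.

241.33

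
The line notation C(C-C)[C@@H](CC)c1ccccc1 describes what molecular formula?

Heavy atoms from the SMILES: 12 C.
Implicit hydrogens by atom environment:
  5 × C (aromatic): 1 H each → 5
  3 × C: 2 H each → 6
  2 × C: 3 H each → 6
  1 × C: 1 H
  1 × C (aromatic): no H
  Total hydrogens = 18.
Molecular formula: C12H18

C12H18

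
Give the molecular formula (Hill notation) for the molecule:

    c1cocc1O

Heavy atoms from the SMILES: 4 C, 2 O.
Implicit hydrogens by atom environment:
  3 × C (aromatic): 1 H each → 3
  1 × C (aromatic): no H
  1 × O: 1 H
  1 × O (aromatic): no H
  Total hydrogens = 4.
Molecular formula: C4H4O2

C4H4O2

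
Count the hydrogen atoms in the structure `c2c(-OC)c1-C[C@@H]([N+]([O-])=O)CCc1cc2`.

Hydrogens are implicit in SMILES; fill each atom to its normal valence:
  3 × C: 2 H each → 6
  3 × C (aromatic): 1 H each → 3
  3 × C (aromatic): no H
  2 × O: no H
  1 × C: 3 H
  1 × C: 1 H
  1 × N (charge +1): no H
  1 × O (charge -1): no H
  Total hydrogens = 13.

13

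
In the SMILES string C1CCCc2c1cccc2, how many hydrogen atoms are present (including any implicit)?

Hydrogens are implicit in SMILES; fill each atom to its normal valence:
  4 × C: 2 H each → 8
  4 × C (aromatic): 1 H each → 4
  2 × C (aromatic): no H
  Total hydrogens = 12.

12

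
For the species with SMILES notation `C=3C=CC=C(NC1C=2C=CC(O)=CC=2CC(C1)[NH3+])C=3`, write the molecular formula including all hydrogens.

Heavy atoms from the SMILES: 16 C, 2 N, 1 O.
Implicit hydrogens by atom environment:
  8 × C (aromatic): 1 H each → 8
  4 × C (aromatic): no H
  2 × C: 2 H each → 4
  2 × C: 1 H each → 2
  1 × N (charge +1): 3 H
  1 × N: 1 H
  1 × O: 1 H
  Total hydrogens = 19.
Net charge +1.
Molecular formula: C16H19N2O+

C16H19N2O+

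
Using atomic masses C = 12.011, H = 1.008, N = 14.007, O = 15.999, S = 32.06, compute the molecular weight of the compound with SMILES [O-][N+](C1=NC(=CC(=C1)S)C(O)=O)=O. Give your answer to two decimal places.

200.17

Molecular formula: C6H4N2O4S.
M = 6×12.011 + 4×1.008 + 2×14.007 + 4×15.999 + 1×32.06 = 200.17 g/mol.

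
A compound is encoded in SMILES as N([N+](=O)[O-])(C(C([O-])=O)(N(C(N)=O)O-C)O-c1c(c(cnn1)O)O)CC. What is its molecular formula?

C10H13N6O9-

Heavy atoms from the SMILES: 10 C, 6 N, 9 O.
Implicit hydrogens by atom environment:
  5 × O: no H
  3 × C (aromatic): no H
  3 × C: no H
  2 × C: 3 H each → 6
  2 × N (aromatic): no H
  2 × N: no H
  2 × O: 1 H each → 2
  2 × O (charge -1): no H
  1 × C: 2 H
  1 × C (aromatic): 1 H
  1 × N: 2 H
  1 × N (charge +1): no H
  Total hydrogens = 13.
Net charge -1.
Molecular formula: C10H13N6O9-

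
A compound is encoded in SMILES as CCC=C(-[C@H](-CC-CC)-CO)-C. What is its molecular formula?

C11H22O

Heavy atoms from the SMILES: 11 C, 1 O.
Implicit hydrogens by atom environment:
  5 × C: 2 H each → 10
  3 × C: 3 H each → 9
  2 × C: 1 H each → 2
  1 × C: no H
  1 × O: 1 H
  Total hydrogens = 22.
Molecular formula: C11H22O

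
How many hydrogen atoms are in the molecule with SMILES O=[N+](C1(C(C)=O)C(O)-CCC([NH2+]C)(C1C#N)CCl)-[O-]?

Hydrogens are implicit in SMILES; fill each atom to its normal valence:
  4 × C: no H
  3 × C: 2 H each → 6
  2 × C: 3 H each → 6
  2 × C: 1 H each → 2
  2 × O: no H
  1 × Cl: no H
  1 × N (charge +1): 2 H
  1 × N (charge +1): no H
  1 × N: no H
  1 × O: 1 H
  1 × O (charge -1): no H
  Total hydrogens = 17.

17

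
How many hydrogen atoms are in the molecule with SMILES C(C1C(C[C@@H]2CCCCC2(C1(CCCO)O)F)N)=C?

Hydrogens are implicit in SMILES; fill each atom to its normal valence:
  9 × C: 2 H each → 18
  4 × C: 1 H each → 4
  2 × C: no H
  2 × O: 1 H each → 2
  1 × F: no H
  1 × N: 2 H
  Total hydrogens = 26.

26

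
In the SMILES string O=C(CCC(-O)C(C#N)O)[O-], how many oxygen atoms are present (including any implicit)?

4

The symbol for oxygen appears 4 times in the SMILES.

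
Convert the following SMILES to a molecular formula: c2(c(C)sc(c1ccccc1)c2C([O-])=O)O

Heavy atoms from the SMILES: 12 C, 3 O, 1 S.
Implicit hydrogens by atom environment:
  5 × C (aromatic): 1 H each → 5
  5 × C (aromatic): no H
  1 × C: 3 H
  1 × C: no H
  1 × O: 1 H
  1 × O: no H
  1 × O (charge -1): no H
  1 × S (aromatic): no H
  Total hydrogens = 9.
Net charge -1.
Molecular formula: C12H9O3S-

C12H9O3S-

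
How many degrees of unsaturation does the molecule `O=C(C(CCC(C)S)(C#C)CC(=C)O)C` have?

Molecular formula from the SMILES: C12H18O2S.
DoU = (2C + 2 + N − H − X)/2 = (2·12 + 2 + 0 − 18 − 0)/2 = 8/2 = 4.
(Structurally: 0 ring(s) + 4 π bond(s) = 4.)

4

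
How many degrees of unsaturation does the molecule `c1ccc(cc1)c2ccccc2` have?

8

Molecular formula from the SMILES: C12H10.
DoU = (2C + 2 + N − H − X)/2 = (2·12 + 2 + 0 − 10 − 0)/2 = 16/2 = 8.
(Structurally: 2 ring(s) + 6 π bond(s) = 8.)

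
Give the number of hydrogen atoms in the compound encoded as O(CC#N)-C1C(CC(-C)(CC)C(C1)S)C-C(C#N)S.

22

Hydrogens are implicit in SMILES; fill each atom to its normal valence:
  5 × C: 2 H each → 10
  4 × C: 1 H each → 4
  3 × C: no H
  2 × C: 3 H each → 6
  2 × N: no H
  2 × S: 1 H each → 2
  1 × O: no H
  Total hydrogens = 22.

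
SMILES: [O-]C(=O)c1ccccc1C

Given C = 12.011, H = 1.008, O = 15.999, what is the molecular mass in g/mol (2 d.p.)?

Molecular formula: C8H7O2-.
M = 8×12.011 + 7×1.008 + 2×15.999 = 135.14 g/mol.

135.14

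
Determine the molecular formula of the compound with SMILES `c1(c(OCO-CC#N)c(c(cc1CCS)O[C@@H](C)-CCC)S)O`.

C16H23NO4S2

Heavy atoms from the SMILES: 16 C, 1 N, 4 O, 2 S.
Implicit hydrogens by atom environment:
  6 × C: 2 H each → 12
  5 × C (aromatic): no H
  3 × O: no H
  2 × C: 3 H each → 6
  2 × S: 1 H each → 2
  1 × C (aromatic): 1 H
  1 × C: 1 H
  1 × C: no H
  1 × N: no H
  1 × O: 1 H
  Total hydrogens = 23.
Molecular formula: C16H23NO4S2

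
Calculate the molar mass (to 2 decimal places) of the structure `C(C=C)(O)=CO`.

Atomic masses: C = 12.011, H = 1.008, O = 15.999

Molecular formula: C4H6O2.
M = 4×12.011 + 6×1.008 + 2×15.999 = 86.09 g/mol.

86.09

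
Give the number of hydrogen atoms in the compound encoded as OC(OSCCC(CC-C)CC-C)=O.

Hydrogens are implicit in SMILES; fill each atom to its normal valence:
  6 × C: 2 H each → 12
  2 × C: 3 H each → 6
  2 × O: no H
  1 × C: 1 H
  1 × C: no H
  1 × O: 1 H
  1 × S: no H
  Total hydrogens = 20.

20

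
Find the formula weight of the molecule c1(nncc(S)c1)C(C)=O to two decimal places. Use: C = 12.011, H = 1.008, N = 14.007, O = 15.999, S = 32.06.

154.19

Molecular formula: C6H6N2OS.
M = 6×12.011 + 6×1.008 + 2×14.007 + 1×15.999 + 1×32.06 = 154.19 g/mol.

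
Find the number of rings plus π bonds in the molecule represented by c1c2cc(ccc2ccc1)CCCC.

Molecular formula from the SMILES: C14H16.
DoU = (2C + 2 + N − H − X)/2 = (2·14 + 2 + 0 − 16 − 0)/2 = 14/2 = 7.
(Structurally: 2 ring(s) + 5 π bond(s) = 7.)

7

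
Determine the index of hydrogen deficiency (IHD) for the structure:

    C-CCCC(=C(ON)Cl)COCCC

1

Molecular formula from the SMILES: C10H20ClNO2.
DoU = (2C + 2 + N − H − X)/2 = (2·10 + 2 + 1 − 20 − 1)/2 = 2/2 = 1.
(Structurally: 0 ring(s) + 1 π bond(s) = 1.)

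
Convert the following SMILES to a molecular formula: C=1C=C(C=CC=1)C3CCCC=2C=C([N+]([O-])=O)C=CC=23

C16H15NO2

Heavy atoms from the SMILES: 16 C, 1 N, 2 O.
Implicit hydrogens by atom environment:
  8 × C (aromatic): 1 H each → 8
  4 × C (aromatic): no H
  3 × C: 2 H each → 6
  1 × C: 1 H
  1 × N (charge +1): no H
  1 × O: no H
  1 × O (charge -1): no H
  Total hydrogens = 15.
Molecular formula: C16H15NO2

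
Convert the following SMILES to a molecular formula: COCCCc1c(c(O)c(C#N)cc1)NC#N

Heavy atoms from the SMILES: 12 C, 3 N, 2 O.
Implicit hydrogens by atom environment:
  4 × C (aromatic): no H
  3 × C: 2 H each → 6
  2 × C (aromatic): 1 H each → 2
  2 × C: no H
  2 × N: no H
  1 × C: 3 H
  1 × N: 1 H
  1 × O: 1 H
  1 × O: no H
  Total hydrogens = 13.
Molecular formula: C12H13N3O2

C12H13N3O2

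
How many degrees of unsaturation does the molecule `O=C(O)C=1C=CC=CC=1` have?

Molecular formula from the SMILES: C7H6O2.
DoU = (2C + 2 + N − H − X)/2 = (2·7 + 2 + 0 − 6 − 0)/2 = 10/2 = 5.
(Structurally: 1 ring(s) + 4 π bond(s) = 5.)

5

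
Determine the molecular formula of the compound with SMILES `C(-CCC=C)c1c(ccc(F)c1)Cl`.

C11H12ClF

Heavy atoms from the SMILES: 11 C, 1 Cl, 1 F.
Implicit hydrogens by atom environment:
  4 × C: 2 H each → 8
  3 × C (aromatic): 1 H each → 3
  3 × C (aromatic): no H
  1 × C: 1 H
  1 × Cl: no H
  1 × F: no H
  Total hydrogens = 12.
Molecular formula: C11H12ClF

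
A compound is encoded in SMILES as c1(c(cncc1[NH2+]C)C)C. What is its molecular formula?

C8H13N2+

Heavy atoms from the SMILES: 8 C, 2 N.
Implicit hydrogens by atom environment:
  3 × C: 3 H each → 9
  3 × C (aromatic): no H
  2 × C (aromatic): 1 H each → 2
  1 × N (charge +1): 2 H
  1 × N (aromatic): no H
  Total hydrogens = 13.
Net charge +1.
Molecular formula: C8H13N2+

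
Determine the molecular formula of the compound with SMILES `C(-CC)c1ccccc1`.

C9H12

Heavy atoms from the SMILES: 9 C.
Implicit hydrogens by atom environment:
  5 × C (aromatic): 1 H each → 5
  2 × C: 2 H each → 4
  1 × C: 3 H
  1 × C (aromatic): no H
  Total hydrogens = 12.
Molecular formula: C9H12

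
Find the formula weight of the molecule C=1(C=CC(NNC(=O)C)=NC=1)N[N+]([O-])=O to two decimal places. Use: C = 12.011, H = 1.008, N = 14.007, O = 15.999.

Molecular formula: C7H9N5O3.
M = 7×12.011 + 9×1.008 + 5×14.007 + 3×15.999 = 211.18 g/mol.

211.18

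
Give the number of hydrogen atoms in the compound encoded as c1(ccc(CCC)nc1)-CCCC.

19

Hydrogens are implicit in SMILES; fill each atom to its normal valence:
  5 × C: 2 H each → 10
  3 × C (aromatic): 1 H each → 3
  2 × C: 3 H each → 6
  2 × C (aromatic): no H
  1 × N (aromatic): no H
  Total hydrogens = 19.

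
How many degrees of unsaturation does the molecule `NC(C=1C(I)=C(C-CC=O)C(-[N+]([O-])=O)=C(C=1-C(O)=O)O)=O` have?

Molecular formula from the SMILES: C11H9IN2O7.
DoU = (2C + 2 + N − H − X)/2 = (2·11 + 2 + 2 − 9 − 1)/2 = 16/2 = 8.
(Structurally: 1 ring(s) + 7 π bond(s) = 8.)

8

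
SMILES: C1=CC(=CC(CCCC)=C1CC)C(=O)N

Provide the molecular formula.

C13H19NO

Heavy atoms from the SMILES: 13 C, 1 N, 1 O.
Implicit hydrogens by atom environment:
  4 × C: 2 H each → 8
  3 × C (aromatic): 1 H each → 3
  3 × C (aromatic): no H
  2 × C: 3 H each → 6
  1 × C: no H
  1 × N: 2 H
  1 × O: no H
  Total hydrogens = 19.
Molecular formula: C13H19NO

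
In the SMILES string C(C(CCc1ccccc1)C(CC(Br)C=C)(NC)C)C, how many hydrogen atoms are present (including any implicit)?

Hydrogens are implicit in SMILES; fill each atom to its normal valence:
  5 × C: 2 H each → 10
  5 × C (aromatic): 1 H each → 5
  3 × C: 3 H each → 9
  3 × C: 1 H each → 3
  1 × Br: no H
  1 × C: no H
  1 × C (aromatic): no H
  1 × N: 1 H
  Total hydrogens = 28.

28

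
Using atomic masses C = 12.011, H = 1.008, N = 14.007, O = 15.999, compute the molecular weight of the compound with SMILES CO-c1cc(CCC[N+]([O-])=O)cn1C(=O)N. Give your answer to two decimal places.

227.22

Molecular formula: C9H13N3O4.
M = 9×12.011 + 13×1.008 + 3×14.007 + 4×15.999 = 227.22 g/mol.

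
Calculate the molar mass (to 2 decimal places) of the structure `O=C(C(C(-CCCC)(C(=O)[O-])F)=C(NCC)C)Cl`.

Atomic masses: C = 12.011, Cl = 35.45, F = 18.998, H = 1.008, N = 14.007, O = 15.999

Molecular formula: C12H18ClFNO3-.
M = 12×12.011 + 1×35.45 + 1×18.998 + 18×1.008 + 1×14.007 + 3×15.999 = 278.73 g/mol.

278.73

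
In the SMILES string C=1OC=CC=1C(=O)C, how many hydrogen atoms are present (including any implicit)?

Hydrogens are implicit in SMILES; fill each atom to its normal valence:
  3 × C (aromatic): 1 H each → 3
  1 × C: 3 H
  1 × C (aromatic): no H
  1 × C: no H
  1 × O (aromatic): no H
  1 × O: no H
  Total hydrogens = 6.

6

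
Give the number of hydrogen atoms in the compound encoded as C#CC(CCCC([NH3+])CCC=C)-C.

22

Hydrogens are implicit in SMILES; fill each atom to its normal valence:
  6 × C: 2 H each → 12
  4 × C: 1 H each → 4
  1 × C: 3 H
  1 × C: no H
  1 × N (charge +1): 3 H
  Total hydrogens = 22.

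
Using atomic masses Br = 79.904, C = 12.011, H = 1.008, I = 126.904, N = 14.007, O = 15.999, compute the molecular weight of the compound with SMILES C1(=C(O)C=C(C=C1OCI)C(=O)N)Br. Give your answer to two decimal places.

Molecular formula: C8H7BrINO3.
M = 1×79.904 + 8×12.011 + 7×1.008 + 1×126.904 + 1×14.007 + 3×15.999 = 371.96 g/mol.

371.96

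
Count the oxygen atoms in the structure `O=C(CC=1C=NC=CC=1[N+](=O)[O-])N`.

3

The symbol for oxygen appears 3 times in the SMILES.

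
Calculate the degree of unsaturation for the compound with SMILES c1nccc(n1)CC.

4

Molecular formula from the SMILES: C6H8N2.
DoU = (2C + 2 + N − H − X)/2 = (2·6 + 2 + 2 − 8 − 0)/2 = 8/2 = 4.
(Structurally: 1 ring(s) + 3 π bond(s) = 4.)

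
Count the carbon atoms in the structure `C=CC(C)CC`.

The symbol for carbon appears 6 times in the SMILES.

6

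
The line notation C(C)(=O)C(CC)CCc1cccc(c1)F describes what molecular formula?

C13H17FO

Heavy atoms from the SMILES: 13 C, 1 F, 1 O.
Implicit hydrogens by atom environment:
  4 × C (aromatic): 1 H each → 4
  3 × C: 2 H each → 6
  2 × C: 3 H each → 6
  2 × C (aromatic): no H
  1 × C: 1 H
  1 × C: no H
  1 × F: no H
  1 × O: no H
  Total hydrogens = 17.
Molecular formula: C13H17FO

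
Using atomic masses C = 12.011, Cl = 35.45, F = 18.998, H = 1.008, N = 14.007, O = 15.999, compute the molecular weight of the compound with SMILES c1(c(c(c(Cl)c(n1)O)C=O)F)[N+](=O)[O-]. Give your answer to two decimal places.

Molecular formula: C6H2ClFN2O4.
M = 6×12.011 + 1×35.45 + 1×18.998 + 2×1.008 + 2×14.007 + 4×15.999 = 220.54 g/mol.

220.54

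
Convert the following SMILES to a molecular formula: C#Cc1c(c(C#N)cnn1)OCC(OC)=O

Heavy atoms from the SMILES: 10 C, 3 N, 3 O.
Implicit hydrogens by atom environment:
  3 × C (aromatic): no H
  3 × C: no H
  3 × O: no H
  2 × N (aromatic): no H
  1 × C: 3 H
  1 × C: 2 H
  1 × C (aromatic): 1 H
  1 × C: 1 H
  1 × N: no H
  Total hydrogens = 7.
Molecular formula: C10H7N3O3

C10H7N3O3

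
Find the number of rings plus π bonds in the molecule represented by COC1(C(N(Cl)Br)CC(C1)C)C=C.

Molecular formula from the SMILES: C9H15BrClNO.
DoU = (2C + 2 + N − H − X)/2 = (2·9 + 2 + 1 − 15 − 2)/2 = 4/2 = 2.
(Structurally: 1 ring(s) + 1 π bond(s) = 2.)

2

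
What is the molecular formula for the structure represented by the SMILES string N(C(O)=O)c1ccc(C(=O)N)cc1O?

Heavy atoms from the SMILES: 8 C, 2 N, 4 O.
Implicit hydrogens by atom environment:
  3 × C (aromatic): 1 H each → 3
  3 × C (aromatic): no H
  2 × C: no H
  2 × O: 1 H each → 2
  2 × O: no H
  1 × N: 2 H
  1 × N: 1 H
  Total hydrogens = 8.
Molecular formula: C8H8N2O4

C8H8N2O4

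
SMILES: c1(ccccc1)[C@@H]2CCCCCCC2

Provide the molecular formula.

C14H20

Heavy atoms from the SMILES: 14 C.
Implicit hydrogens by atom environment:
  7 × C: 2 H each → 14
  5 × C (aromatic): 1 H each → 5
  1 × C: 1 H
  1 × C (aromatic): no H
  Total hydrogens = 20.
Molecular formula: C14H20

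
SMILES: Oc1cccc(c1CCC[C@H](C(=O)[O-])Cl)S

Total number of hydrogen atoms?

12

Hydrogens are implicit in SMILES; fill each atom to its normal valence:
  3 × C: 2 H each → 6
  3 × C (aromatic): 1 H each → 3
  3 × C (aromatic): no H
  1 × C: 1 H
  1 × C: no H
  1 × Cl: no H
  1 × O: 1 H
  1 × O: no H
  1 × O (charge -1): no H
  1 × S: 1 H
  Total hydrogens = 12.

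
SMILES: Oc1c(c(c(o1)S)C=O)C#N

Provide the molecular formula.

Heavy atoms from the SMILES: 6 C, 1 N, 3 O, 1 S.
Implicit hydrogens by atom environment:
  4 × C (aromatic): no H
  1 × C: 1 H
  1 × C: no H
  1 × N: no H
  1 × O: 1 H
  1 × O (aromatic): no H
  1 × O: no H
  1 × S: 1 H
  Total hydrogens = 3.
Molecular formula: C6H3NO3S

C6H3NO3S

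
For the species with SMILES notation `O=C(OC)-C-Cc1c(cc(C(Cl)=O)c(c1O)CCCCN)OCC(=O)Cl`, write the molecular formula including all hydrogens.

Heavy atoms from the SMILES: 17 C, 2 Cl, 1 N, 6 O.
Implicit hydrogens by atom environment:
  7 × C: 2 H each → 14
  5 × C (aromatic): no H
  5 × O: no H
  3 × C: no H
  2 × Cl: no H
  1 × C: 3 H
  1 × C (aromatic): 1 H
  1 × N: 2 H
  1 × O: 1 H
  Total hydrogens = 21.
Molecular formula: C17H21Cl2NO6

C17H21Cl2NO6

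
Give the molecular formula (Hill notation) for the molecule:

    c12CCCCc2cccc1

C10H12

Heavy atoms from the SMILES: 10 C.
Implicit hydrogens by atom environment:
  4 × C: 2 H each → 8
  4 × C (aromatic): 1 H each → 4
  2 × C (aromatic): no H
  Total hydrogens = 12.
Molecular formula: C10H12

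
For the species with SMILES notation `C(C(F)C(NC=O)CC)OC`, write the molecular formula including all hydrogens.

Heavy atoms from the SMILES: 7 C, 1 F, 1 N, 2 O.
Implicit hydrogens by atom environment:
  3 × C: 1 H each → 3
  2 × C: 3 H each → 6
  2 × C: 2 H each → 4
  2 × O: no H
  1 × F: no H
  1 × N: 1 H
  Total hydrogens = 14.
Molecular formula: C7H14FNO2

C7H14FNO2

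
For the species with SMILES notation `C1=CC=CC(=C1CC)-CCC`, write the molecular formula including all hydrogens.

Heavy atoms from the SMILES: 11 C.
Implicit hydrogens by atom environment:
  4 × C (aromatic): 1 H each → 4
  3 × C: 2 H each → 6
  2 × C: 3 H each → 6
  2 × C (aromatic): no H
  Total hydrogens = 16.
Molecular formula: C11H16

C11H16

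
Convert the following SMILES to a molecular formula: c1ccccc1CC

C8H10

Heavy atoms from the SMILES: 8 C.
Implicit hydrogens by atom environment:
  5 × C (aromatic): 1 H each → 5
  1 × C: 3 H
  1 × C: 2 H
  1 × C (aromatic): no H
  Total hydrogens = 10.
Molecular formula: C8H10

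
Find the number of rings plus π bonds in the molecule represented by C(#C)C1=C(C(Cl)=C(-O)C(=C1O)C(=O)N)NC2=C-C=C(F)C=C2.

11

Molecular formula from the SMILES: C15H10ClFN2O3.
DoU = (2C + 2 + N − H − X)/2 = (2·15 + 2 + 2 − 10 − 2)/2 = 22/2 = 11.
(Structurally: 2 ring(s) + 9 π bond(s) = 11.)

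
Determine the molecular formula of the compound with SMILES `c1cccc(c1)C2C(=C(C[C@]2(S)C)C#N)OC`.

Heavy atoms from the SMILES: 14 C, 1 N, 1 O, 1 S.
Implicit hydrogens by atom environment:
  5 × C (aromatic): 1 H each → 5
  4 × C: no H
  2 × C: 3 H each → 6
  1 × C: 2 H
  1 × C: 1 H
  1 × C (aromatic): no H
  1 × N: no H
  1 × O: no H
  1 × S: 1 H
  Total hydrogens = 15.
Molecular formula: C14H15NOS

C14H15NOS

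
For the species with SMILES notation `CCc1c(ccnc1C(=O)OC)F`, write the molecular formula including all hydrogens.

C9H10FNO2

Heavy atoms from the SMILES: 9 C, 1 F, 1 N, 2 O.
Implicit hydrogens by atom environment:
  3 × C (aromatic): no H
  2 × C: 3 H each → 6
  2 × C (aromatic): 1 H each → 2
  2 × O: no H
  1 × C: 2 H
  1 × C: no H
  1 × F: no H
  1 × N (aromatic): no H
  Total hydrogens = 10.
Molecular formula: C9H10FNO2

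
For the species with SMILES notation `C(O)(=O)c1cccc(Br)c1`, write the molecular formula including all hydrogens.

C7H5BrO2

Heavy atoms from the SMILES: 1 Br, 7 C, 2 O.
Implicit hydrogens by atom environment:
  4 × C (aromatic): 1 H each → 4
  2 × C (aromatic): no H
  1 × Br: no H
  1 × C: no H
  1 × O: 1 H
  1 × O: no H
  Total hydrogens = 5.
Molecular formula: C7H5BrO2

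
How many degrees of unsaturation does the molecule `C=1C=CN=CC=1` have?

4

Molecular formula from the SMILES: C5H5N.
DoU = (2C + 2 + N − H − X)/2 = (2·5 + 2 + 1 − 5 − 0)/2 = 8/2 = 4.
(Structurally: 1 ring(s) + 3 π bond(s) = 4.)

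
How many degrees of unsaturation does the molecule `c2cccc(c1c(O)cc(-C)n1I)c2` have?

Molecular formula from the SMILES: C11H10INO.
DoU = (2C + 2 + N − H − X)/2 = (2·11 + 2 + 1 − 10 − 1)/2 = 14/2 = 7.
(Structurally: 2 ring(s) + 5 π bond(s) = 7.)

7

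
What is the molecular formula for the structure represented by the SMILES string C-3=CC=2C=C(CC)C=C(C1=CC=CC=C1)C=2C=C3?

C18H16

Heavy atoms from the SMILES: 18 C.
Implicit hydrogens by atom environment:
  11 × C (aromatic): 1 H each → 11
  5 × C (aromatic): no H
  1 × C: 3 H
  1 × C: 2 H
  Total hydrogens = 16.
Molecular formula: C18H16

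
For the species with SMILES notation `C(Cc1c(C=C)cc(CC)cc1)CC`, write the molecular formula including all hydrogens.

C14H20

Heavy atoms from the SMILES: 14 C.
Implicit hydrogens by atom environment:
  5 × C: 2 H each → 10
  3 × C (aromatic): 1 H each → 3
  3 × C (aromatic): no H
  2 × C: 3 H each → 6
  1 × C: 1 H
  Total hydrogens = 20.
Molecular formula: C14H20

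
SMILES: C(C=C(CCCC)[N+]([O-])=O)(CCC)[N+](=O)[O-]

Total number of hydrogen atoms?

Hydrogens are implicit in SMILES; fill each atom to its normal valence:
  5 × C: 2 H each → 10
  2 × C: 3 H each → 6
  2 × C: 1 H each → 2
  2 × N (charge +1): no H
  2 × O: no H
  2 × O (charge -1): no H
  1 × C: no H
  Total hydrogens = 18.

18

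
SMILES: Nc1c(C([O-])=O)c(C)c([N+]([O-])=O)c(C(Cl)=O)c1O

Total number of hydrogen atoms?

6

Hydrogens are implicit in SMILES; fill each atom to its normal valence:
  6 × C (aromatic): no H
  3 × O: no H
  2 × C: no H
  2 × O (charge -1): no H
  1 × C: 3 H
  1 × Cl: no H
  1 × N: 2 H
  1 × N (charge +1): no H
  1 × O: 1 H
  Total hydrogens = 6.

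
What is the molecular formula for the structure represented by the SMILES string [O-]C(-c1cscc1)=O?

C5H3O2S-

Heavy atoms from the SMILES: 5 C, 2 O, 1 S.
Implicit hydrogens by atom environment:
  3 × C (aromatic): 1 H each → 3
  1 × C (aromatic): no H
  1 × C: no H
  1 × O: no H
  1 × O (charge -1): no H
  1 × S (aromatic): no H
  Total hydrogens = 3.
Net charge -1.
Molecular formula: C5H3O2S-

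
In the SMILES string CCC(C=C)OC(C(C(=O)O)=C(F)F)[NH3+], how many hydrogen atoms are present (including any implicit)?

Hydrogens are implicit in SMILES; fill each atom to its normal valence:
  3 × C: 1 H each → 3
  3 × C: no H
  2 × C: 2 H each → 4
  2 × F: no H
  2 × O: no H
  1 × C: 3 H
  1 × N (charge +1): 3 H
  1 × O: 1 H
  Total hydrogens = 14.

14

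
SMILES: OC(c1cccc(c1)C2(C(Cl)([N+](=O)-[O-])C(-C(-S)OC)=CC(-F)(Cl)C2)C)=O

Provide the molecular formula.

Heavy atoms from the SMILES: 16 C, 2 Cl, 1 F, 1 N, 5 O, 1 S.
Implicit hydrogens by atom environment:
  5 × C: no H
  4 × C (aromatic): 1 H each → 4
  3 × O: no H
  2 × C: 3 H each → 6
  2 × C: 1 H each → 2
  2 × C (aromatic): no H
  2 × Cl: no H
  1 × C: 2 H
  1 × F: no H
  1 × N (charge +1): no H
  1 × O: 1 H
  1 × O (charge -1): no H
  1 × S: 1 H
  Total hydrogens = 16.
Molecular formula: C16H16Cl2FNO5S

C16H16Cl2FNO5S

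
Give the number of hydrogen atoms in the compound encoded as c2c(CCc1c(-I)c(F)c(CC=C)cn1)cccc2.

Hydrogens are implicit in SMILES; fill each atom to its normal valence:
  6 × C (aromatic): 1 H each → 6
  5 × C (aromatic): no H
  4 × C: 2 H each → 8
  1 × C: 1 H
  1 × F: no H
  1 × I: no H
  1 × N (aromatic): no H
  Total hydrogens = 15.

15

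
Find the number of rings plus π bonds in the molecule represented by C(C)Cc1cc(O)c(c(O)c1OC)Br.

Molecular formula from the SMILES: C10H13BrO3.
DoU = (2C + 2 + N − H − X)/2 = (2·10 + 2 + 0 − 13 − 1)/2 = 8/2 = 4.
(Structurally: 1 ring(s) + 3 π bond(s) = 4.)

4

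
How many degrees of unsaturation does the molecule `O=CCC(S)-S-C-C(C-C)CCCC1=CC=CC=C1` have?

Molecular formula from the SMILES: C16H24OS2.
DoU = (2C + 2 + N − H − X)/2 = (2·16 + 2 + 0 − 24 − 0)/2 = 10/2 = 5.
(Structurally: 1 ring(s) + 4 π bond(s) = 5.)

5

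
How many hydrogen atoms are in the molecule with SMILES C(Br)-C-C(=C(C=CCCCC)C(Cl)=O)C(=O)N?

Hydrogens are implicit in SMILES; fill each atom to its normal valence:
  5 × C: 2 H each → 10
  4 × C: no H
  2 × C: 1 H each → 2
  2 × O: no H
  1 × Br: no H
  1 × C: 3 H
  1 × Cl: no H
  1 × N: 2 H
  Total hydrogens = 17.

17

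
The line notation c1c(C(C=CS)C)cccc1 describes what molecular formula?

Heavy atoms from the SMILES: 10 C, 1 S.
Implicit hydrogens by atom environment:
  5 × C (aromatic): 1 H each → 5
  3 × C: 1 H each → 3
  1 × C: 3 H
  1 × C (aromatic): no H
  1 × S: 1 H
  Total hydrogens = 12.
Molecular formula: C10H12S

C10H12S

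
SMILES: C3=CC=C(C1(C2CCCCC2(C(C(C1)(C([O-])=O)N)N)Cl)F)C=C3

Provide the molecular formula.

Heavy atoms from the SMILES: 17 C, 1 Cl, 1 F, 2 N, 2 O.
Implicit hydrogens by atom environment:
  5 × C: 2 H each → 10
  5 × C (aromatic): 1 H each → 5
  4 × C: no H
  2 × C: 1 H each → 2
  2 × N: 2 H each → 4
  1 × C (aromatic): no H
  1 × Cl: no H
  1 × F: no H
  1 × O: no H
  1 × O (charge -1): no H
  Total hydrogens = 21.
Net charge -1.
Molecular formula: C17H21ClFN2O2-

C17H21ClFN2O2-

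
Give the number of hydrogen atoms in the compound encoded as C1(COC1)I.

Hydrogens are implicit in SMILES; fill each atom to its normal valence:
  2 × C: 2 H each → 4
  1 × C: 1 H
  1 × I: no H
  1 × O: no H
  Total hydrogens = 5.

5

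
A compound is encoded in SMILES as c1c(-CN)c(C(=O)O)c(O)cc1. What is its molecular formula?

Heavy atoms from the SMILES: 8 C, 1 N, 3 O.
Implicit hydrogens by atom environment:
  3 × C (aromatic): 1 H each → 3
  3 × C (aromatic): no H
  2 × O: 1 H each → 2
  1 × C: 2 H
  1 × C: no H
  1 × N: 2 H
  1 × O: no H
  Total hydrogens = 9.
Molecular formula: C8H9NO3

C8H9NO3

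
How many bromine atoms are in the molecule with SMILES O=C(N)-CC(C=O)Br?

1

The symbol for bromine appears 1 time in the SMILES.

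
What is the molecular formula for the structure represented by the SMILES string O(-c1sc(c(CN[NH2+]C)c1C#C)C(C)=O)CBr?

Heavy atoms from the SMILES: 1 Br, 11 C, 2 N, 2 O, 1 S.
Implicit hydrogens by atom environment:
  4 × C (aromatic): no H
  2 × C: 3 H each → 6
  2 × C: 2 H each → 4
  2 × C: no H
  2 × O: no H
  1 × Br: no H
  1 × C: 1 H
  1 × N (charge +1): 2 H
  1 × N: 1 H
  1 × S (aromatic): no H
  Total hydrogens = 14.
Net charge +1.
Molecular formula: C11H14BrN2O2S+

C11H14BrN2O2S+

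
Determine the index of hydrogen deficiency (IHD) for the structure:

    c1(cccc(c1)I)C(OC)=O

Molecular formula from the SMILES: C8H7IO2.
DoU = (2C + 2 + N − H − X)/2 = (2·8 + 2 + 0 − 7 − 1)/2 = 10/2 = 5.
(Structurally: 1 ring(s) + 4 π bond(s) = 5.)

5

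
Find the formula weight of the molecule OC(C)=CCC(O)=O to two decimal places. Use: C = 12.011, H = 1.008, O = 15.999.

116.12

Molecular formula: C5H8O3.
M = 5×12.011 + 8×1.008 + 3×15.999 = 116.12 g/mol.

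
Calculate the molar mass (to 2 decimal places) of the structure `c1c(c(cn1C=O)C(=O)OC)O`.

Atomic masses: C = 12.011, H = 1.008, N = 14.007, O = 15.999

Molecular formula: C7H7NO4.
M = 7×12.011 + 7×1.008 + 1×14.007 + 4×15.999 = 169.14 g/mol.

169.14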